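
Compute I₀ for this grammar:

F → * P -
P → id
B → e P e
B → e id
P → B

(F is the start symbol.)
First, augment the grammar with F' → F
I₀ = CLOSURE({ [F' → . F] }):
  [F' → . F] has the dot before F: add [F → . * P -]
No further items can be added.

I₀ = { [F → . * P -], [F' → . F] }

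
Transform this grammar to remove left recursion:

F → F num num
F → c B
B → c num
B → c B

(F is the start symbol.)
F is directly left-recursive. The standard transformation for
  A → A α₁ | ... | A α_m | β₁ | ... | β_n
is
  A  → β₁ A' | ... | β_n A'
  A' → α₁ A' | ... | α_m A' | ε

F → c B becomes F → c B F'
F → F num num becomes F' → num num F'
Add F' → ε

Productions for other non-terminals are unchanged:
  B → c num
  B → c B

Resulting grammar:
F → c B F'
F' → num num F'
F' → ε
B → c num
B → c B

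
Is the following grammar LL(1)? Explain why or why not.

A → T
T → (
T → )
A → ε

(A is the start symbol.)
Yes, the grammar is LL(1).

A grammar is LL(1) if for each non-terminal N with multiple productions, the predict sets of those productions are pairwise disjoint, where PREDICT(N → α) = (FIRST(α) \ {ε}) ∪ (FOLLOW(N) if α ⇒* ε).

Relevant sets:
  FIRST(T) = { '(', ')' }
  FOLLOW(A) = { $ }

For A:
  PREDICT(A → T) = { '(', ')' }
  PREDICT(A → ε) = { $ }
For T:
  PREDICT(T → '(') = { '(' }
  PREDICT(T → ')') = { ')' }

All predict sets are disjoint. The grammar IS LL(1).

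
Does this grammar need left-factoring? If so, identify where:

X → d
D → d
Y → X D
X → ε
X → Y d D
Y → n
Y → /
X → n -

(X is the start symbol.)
No, left-factoring is not needed

Left-factoring is needed when two productions for the same non-terminal
share a common prefix on the right-hand side.

Productions for X:
  X → d
  X → ε
  X → Y d D
  X → n -
Productions for Y:
  Y → X D
  Y → n
  Y → /

No common prefixes found.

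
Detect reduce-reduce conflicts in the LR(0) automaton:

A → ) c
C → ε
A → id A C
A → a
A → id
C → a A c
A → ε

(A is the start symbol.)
Augment with A' → A and build the canonical LR(0) collection (I0 = CLOSURE({[A' → . A]}), then GOTO on every symbol after a dot until no new states appear). It has 11 states:
  I0: { [A → . ) c], [A → . a], [A → . id A C], [A → . id], [A → .], [A' → . A] }  — shift, reduce
  I1: { [A → ) . c] }  — shift
  I2: { [A' → A .] }  — accept
  I3: { [A → a .] }  — reduce
  I4: { [A → . ) c], [A → . a], [A → . id A C], [A → . id], [A → .], [A → id . A C], [A → id .] }  — shift, 2 reduces
  I5: { [A → id A . C], [C → . a A c], [C → .] }  — shift, reduce
  I6: { [A → id A C .] }  — reduce
  I7: { [A → . ) c], [A → . a], [A → . id A C], [A → . id], [A → .], [C → a . A c] }  — shift, reduce
  I8: { [C → a A . c] }  — shift
  I9: { [C → a A c .] }  — reduce
  I10: { [A → ) c .] }  — reduce

I4 contains complete items [A → .], [A → id .] — reduce-reduce conflict.

Answer: Yes — I4: [A → .] vs [A → id .]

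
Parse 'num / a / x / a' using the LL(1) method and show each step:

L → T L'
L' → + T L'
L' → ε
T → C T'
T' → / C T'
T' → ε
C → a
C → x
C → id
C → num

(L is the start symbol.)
LL(1) parsing maintains a stack (initially the start symbol over $) and the input. At each step: if the stack top is a terminal, match it against the current input token; if it is a non-terminal N, replace it with the RHS of M[N, lookahead] (the unique production whose predict set contains the lookahead).

Stack is shown with the top on the left.

Stack        Input              Action
--------------------------------------
L $          num / a / x / a $  output L → T L'
T L' $       num / a / x / a $  output T → C T'
C T' L' $    num / a / x / a $  output C → num
num T' L' $  num / a / x / a $  match 'num'
T' L' $      / a / x / a $      output T' → / C T'
/ C T' L' $  / a / x / a $      match '/'
C T' L' $    a / x / a $        output C → a
a T' L' $    a / x / a $        match 'a'
T' L' $      / x / a $          output T' → / C T'
/ C T' L' $  / x / a $          match '/'
C T' L' $    x / a $            output C → x
x T' L' $    x / a $            match 'x'
T' L' $      / a $              output T' → / C T'
/ C T' L' $  / a $              match '/'
C T' L' $    a $                output C → a
a T' L' $    a $                match 'a'
T' L' $      $                  output T' → ε
L' $         $                  output L' → ε
$            $                  accept

The string is accepted.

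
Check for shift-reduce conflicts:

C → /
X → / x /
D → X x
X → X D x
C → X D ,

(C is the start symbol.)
Yes — I1: [C → / .] vs [X → / . x /]

Augment with C' → C and build the canonical LR(0) collection (I0 = CLOSURE({[C' → . C]}), then GOTO on every symbol after a dot until no new states appear). It has 13 states:
  I0: { [C → . /], [C → . X D ,], [C' → . C], [X → . / x /], [X → . X D x] }  — shift
  I1: { [C → / .], [X → / . x /] }  — shift, reduce
  I2: { [C' → C .] }  — accept
  I3: { [C → X . D ,], [D → . X x], [X → . / x /], [X → . X D x], [X → X . D x] }  — shift
  I4: { [X → / . x /] }  — shift
  I5: { [C → X D . ,], [X → X D . x] }  — shift
  I6: { [D → . X x], [D → X . x], [X → . / x /], [X → . X D x], [X → X . D x] }  — shift
  I7: { [X → X D . x] }  — shift
  I8: { [D → X x .] }  — reduce
  I9: { [X → X D x .] }  — reduce
  I10: { [C → X D , .] }  — reduce
  I11: { [X → / x . /] }  — shift
  I12: { [X → / x / .] }  — reduce

I1 contains reduce item [C → / .] and shift item [X → / . x /] — shift-reduce conflict.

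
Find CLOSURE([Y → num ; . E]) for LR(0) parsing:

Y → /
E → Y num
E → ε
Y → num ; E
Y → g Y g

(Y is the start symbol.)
To compute CLOSURE, for each item [A → α.Bβ] where B is a non-terminal, add [B → .γ] for all productions B → γ; repeat for the newly added items until nothing changes.

Start with: [Y → num ; . E]
  [Y → num ; . E] has the dot before E: add [E → . Y num], [E → .]
  [E → . Y num] has the dot before Y: add [Y → . /], [Y → . num ; E], [Y → . g Y g]
No further items can be added.

CLOSURE = { [E → . Y num], [E → .], [Y → . /], [Y → . g Y g], [Y → . num ; E], [Y → num ; . E] }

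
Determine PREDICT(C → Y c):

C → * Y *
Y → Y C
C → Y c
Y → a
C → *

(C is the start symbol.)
PREDICT(C → Y c) = (FIRST(RHS) \ {ε}) ∪ (FOLLOW(C) if ε ∈ FIRST(RHS), i.e. RHS ⇒* ε)
FIRST(Y) = { 'a' }
FIRST(Y c) = { 'a' }
ε ∉ FIRST(Y c), so FOLLOW(C) is not added.
PREDICT(C → Y c) = { 'a' }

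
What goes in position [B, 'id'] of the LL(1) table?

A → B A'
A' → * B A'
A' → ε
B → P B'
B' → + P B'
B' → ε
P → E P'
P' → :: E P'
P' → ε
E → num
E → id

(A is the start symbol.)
B → P B'

To find M[B, 'id'], we find productions for B where 'id' is in the predict set (PREDICT(N → α) = (FIRST(α) \ {ε}) ∪ (FOLLOW(N) if α ⇒* ε)).

Relevant sets:
  FIRST(P) = { 'id', 'num' }

B → P B': PREDICT = { 'id', 'num' }
  'id' is in predict set, so this production goes in M[B, 'id']

M[B, 'id'] = B → P B'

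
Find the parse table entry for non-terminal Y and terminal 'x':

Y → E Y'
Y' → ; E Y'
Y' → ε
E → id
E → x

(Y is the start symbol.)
To find M[Y, 'x'], we find productions for Y where 'x' is in the predict set (PREDICT(N → α) = (FIRST(α) \ {ε}) ∪ (FOLLOW(N) if α ⇒* ε)).

Relevant sets:
  FIRST(E) = { 'id', 'x' }

Y → E Y': PREDICT = { 'id', 'x' }
  'x' is in predict set, so this production goes in M[Y, 'x']

M[Y, 'x'] = Y → E Y'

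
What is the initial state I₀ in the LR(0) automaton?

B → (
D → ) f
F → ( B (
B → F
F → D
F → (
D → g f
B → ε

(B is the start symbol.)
First, augment the grammar with B' → B
I₀ = CLOSURE({ [B' → . B] }):
  [B' → . B] has the dot before B: add [B → . (], [B → . F], [B → .]
  [B → . F] has the dot before F: add [F → . ( B (], [F → . D], [F → . (]
  [F → . D] has the dot before D: add [D → . ) f], [D → . g f]
No further items can be added.

I₀ = { [B → . (], [B → . F], [B → .], [B' → . B], [D → . ) f], [D → . g f], [F → . ( B (], [F → . (], [F → . D] }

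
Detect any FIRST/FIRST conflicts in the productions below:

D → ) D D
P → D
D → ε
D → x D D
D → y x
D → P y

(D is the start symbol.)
Yes. D → ')' D D / D → P y on { ')' }; D → x D D / D → P y on { 'x' }; D → y x / D → P y on { 'y' }

FIRST sets of the non-terminals at (or reachable through a nullable prefix from) the front of some alternative:
  FIRST(P) = { ')', 'x', 'y', ε }

Productions for D:
  D → ) D D: FIRST = { ')' }
  D → ε: FIRST = { ε }
  D → x D D: FIRST = { 'x' }
  D → y x: FIRST = { 'y' }
  D → P y: FIRST = { ')', 'x', 'y' }
P has only one production, so no FIRST/FIRST conflict is possible there.

Conflict for D: D → ) D D and D → P y
  Overlap: { ')' }
Conflict for D: D → x D D and D → P y
  Overlap: { 'x' }
Conflict for D: D → y x and D → P y
  Overlap: { 'y' }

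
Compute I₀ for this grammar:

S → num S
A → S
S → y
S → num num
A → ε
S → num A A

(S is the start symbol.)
{ [S → . num A A], [S → . num S], [S → . num num], [S → . y], [S' → . S] }

First, augment the grammar with S' → S
I₀ = CLOSURE({ [S' → . S] }):
  [S' → . S] has the dot before S: add [S → . num S], [S → . y], [S → . num num], [S → . num A A]
No further items can be added.

I₀ = { [S → . num A A], [S → . num S], [S → . num num], [S → . y], [S' → . S] }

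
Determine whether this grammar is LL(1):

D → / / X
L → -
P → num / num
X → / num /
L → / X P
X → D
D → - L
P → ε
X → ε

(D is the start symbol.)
No. Predict set conflict for P: { 'num' }

Relevant sets:
  FIRST(D) = { '-', '/' }
  FOLLOW(P) = { $, 'num' }
  FOLLOW(X) = { $, 'num' }

For D:
  PREDICT(D → '/' '/' X) = { '/' }
  PREDICT(D → '-' L) = { '-' }
For L:
  PREDICT(L → '-') = { '-' }
  PREDICT(L → '/' X P) = { '/' }
For P:
  PREDICT(P → num '/' num) = { 'num' }
  PREDICT(P → ε) = { $, 'num' }
For X:
  PREDICT(X → '/' num '/') = { '/' }
  PREDICT(X → D) = { '-', '/' }
  PREDICT(X → ε) = { $, 'num' }

Conflict found: Predict set conflict for P: { 'num' }
The grammar is NOT LL(1).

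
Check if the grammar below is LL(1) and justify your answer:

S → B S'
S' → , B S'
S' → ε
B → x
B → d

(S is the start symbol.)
Yes, the grammar is LL(1).

A grammar is LL(1) if for each non-terminal N with multiple productions, the predict sets of those productions are pairwise disjoint, where PREDICT(N → α) = (FIRST(α) \ {ε}) ∪ (FOLLOW(N) if α ⇒* ε).

Relevant sets:
  FOLLOW(S') = { $ }

For S':
  PREDICT(S' → ',' B S') = { ',' }
  PREDICT(S' → ε) = { $ }
For B:
  PREDICT(B → x) = { 'x' }
  PREDICT(B → d) = { 'd' }
S has a single production, so nothing to check there.

All predict sets are disjoint. The grammar IS LL(1).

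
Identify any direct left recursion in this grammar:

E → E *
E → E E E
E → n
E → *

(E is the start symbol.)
Yes, E is left-recursive

Direct left recursion occurs when N → N α for some non-terminal N (the right-hand side begins with the left-hand side itself).

E → E *: LEFT RECURSIVE (starts with E)
E → E E E: LEFT RECURSIVE (starts with E)
E → n: starts with n
E → *: starts with '*'

The grammar has direct left recursion on: E.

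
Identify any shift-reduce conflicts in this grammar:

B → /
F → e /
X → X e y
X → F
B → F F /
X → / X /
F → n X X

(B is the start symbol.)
Yes — I9: [F → n X X .] vs [X → X . e y]

A shift-reduce conflict occurs when an LR(0) state has both:
  - a complete (reduce) item [A → α .] (dot at the end), and
  - a shift item [B → β . c γ] (dot before a terminal).

Augment with B' → B and build the canonical LR(0) collection (I0 = CLOSURE({[B' → . B]}), then GOTO on every symbol after a dot until no new states appear). It has 18 states:
  I0: { [B → . /], [B → . F F /], [B' → . B], [F → . e /], [F → . n X X] }  — shift
  I1: { [B → / .] }  — reduce
  I2: { [B' → B .] }  — accept
  I3: { [B → F . F /], [F → . e /], [F → . n X X] }  — shift
  I4: { [F → e . /] }  — shift
  I5: { [F → . e /], [F → . n X X], [F → n . X X], [X → . / X /], [X → . F], [X → . X e y] }  — shift
  I6: { [F → . e /], [F → . n X X], [X → . / X /], [X → . F], [X → . X e y], [X → / . X /] }  — shift
  I7: { [X → F .] }  — reduce
  I8: { [F → . e /], [F → . n X X], [F → n X . X], [X → . / X /], [X → . F], [X → . X e y], [X → X . e y] }  — shift
  I9: { [F → n X X .], [X → X . e y] }  — shift, reduce
  I10: { [F → e . /], [X → X e . y] }  — shift
  I11: { [F → e / .] }  — reduce
  I12: { [X → X e y .] }  — reduce
  I13: { [X → X e . y] }  — shift
  I14: { [X → / X . /], [X → X . e y] }  — shift
  I15: { [X → / X / .] }  — reduce
  I16: { [B → F F . /] }  — shift
  I17: { [B → F F / .] }  — reduce

I9 contains reduce item [F → n X X .] and shift item [X → X . e y] — shift-reduce conflict.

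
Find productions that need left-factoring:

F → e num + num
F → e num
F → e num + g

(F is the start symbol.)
Yes, F has productions with common prefix 'e num'

Left-factoring is needed when two productions for the same non-terminal
share a common prefix on the right-hand side.

Productions for F:
  F → e num + num
  F → e num
  F → e num + g

Found common prefix 'e num' in productions for F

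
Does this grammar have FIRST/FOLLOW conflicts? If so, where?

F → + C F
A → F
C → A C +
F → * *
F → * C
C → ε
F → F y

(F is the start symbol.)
Yes. C → A C '+' with FOLLOW(C) on { '*', '+' }

A FIRST/FOLLOW conflict occurs when a non-terminal N has a nullable alternative N → β (β ⇒* ε) and another alternative N → α with FIRST(α) ∩ FOLLOW(N) ≠ ∅: on such a lookahead the parser cannot decide between expanding α and letting N vanish via β.

Nullable non-terminals: C.
FIRST sets used below: FIRST(A) = { '*', '+' }

C: nullable alternative(s) C → ε; FOLLOW(C) = { $, '*', '+', 'y' }
  C → A C +: FIRST \ {ε} = { '*', '+' } — overlaps FOLLOW(C) on { '*', '+' }: CONFLICT
  C → ε: FIRST \ {ε} = { } — this is the only nullable alternative, skip

A, F have no nullable alternative, so no FIRST/FOLLOW check is needed there.

So the grammar has 1 FIRST/FOLLOW conflict (marked CONFLICT above).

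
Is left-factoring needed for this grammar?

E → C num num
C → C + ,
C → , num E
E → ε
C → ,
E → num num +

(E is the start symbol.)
Yes, C has productions with common prefix ','

Left-factoring is needed when two productions for the same non-terminal
share a common prefix on the right-hand side.

Productions for E:
  E → C num num
  E → ε
  E → num num +
Productions for C:
  C → C + ,
  C → , num E
  C → ,

Found common prefix ',' in productions for C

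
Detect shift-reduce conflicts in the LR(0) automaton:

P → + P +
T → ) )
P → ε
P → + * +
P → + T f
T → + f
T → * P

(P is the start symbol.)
Yes — I0: [P → .] vs [P → . + * +]; I1: [P → .] vs [P → . + * +]; I4: [P → .] vs [P → . + * +]; I5: [P → .] vs [P → . + * +]; I11: [P → .] vs [P → . + * +]

Augment with P' → P and build the canonical LR(0) collection (I0 = CLOSURE({[P' → . P]}), then GOTO on every symbol after a dot until no new states appear). It has 14 states:
  I0: { [P → . + * +], [P → . + P +], [P → . + T f], [P → .], [P' → . P] }  — shift, reduce
  I1: { [P → + . * +], [P → + . P +], [P → + . T f], [P → . + * +], [P → . + P +], [P → . + T f], [P → .], [T → . ) )], [T → . * P], [T → . + f] }  — shift, reduce
  I2: { [P' → P .] }  — accept
  I3: { [T → ) . )] }  — shift
  I4: { [P → + * . +], [P → . + * +], [P → . + P +], [P → . + T f], [P → .], [T → * . P] }  — shift, reduce
  I5: { [P → + . * +], [P → + . P +], [P → + . T f], [P → . + * +], [P → . + P +], [P → . + T f], [P → .], [T → + . f], [T → . ) )], [T → . * P], [T → . + f] }  — shift, reduce
  I6: { [P → + P . +] }  — shift
  I7: { [P → + T . f] }  — shift
  I8: { [P → + T f .] }  — reduce
  I9: { [P → + P + .] }  — reduce
  I10: { [T → + f .] }  — reduce
  I11: { [P → + * + .], [P → + . * +], [P → + . P +], [P → + . T f], [P → . + * +], [P → . + P +], [P → . + T f], [P → .], [T → . ) )], [T → . * P], [T → . + f] }  — shift, 2 reduces
  I12: { [T → * P .] }  — reduce
  I13: { [T → ) ) .] }  — reduce

I0 contains reduce item [P → .] and shift items [P → . + * +], [P → . + P +], [P → . + T f] — shift-reduce conflict.
I1 contains reduce item [P → .] and shift items [P → . + * +], [P → + . * +], [P → . + P +], [P → . + T f], [T → . ) )], [T → . * P], [T → . + f] — shift-reduce conflict.
I4 contains reduce item [P → .] and shift items [P → . + * +], [P → + * . +], [P → . + P +], [P → . + T f] — shift-reduce conflict.
I5 contains reduce item [P → .] and shift items [P → . + * +], [P → + . * +], [P → . + P +], [P → . + T f], [T → . ) )], [T → . * P], [T → . + f], [T → + . f] — shift-reduce conflict.
I11 contains reduce items [P → .], [P → + * + .] and shift items [P → . + * +], [P → + . * +], [P → . + P +], [P → . + T f], [T → . ) )], [T → . * P], [T → . + f] — shift-reduce conflict.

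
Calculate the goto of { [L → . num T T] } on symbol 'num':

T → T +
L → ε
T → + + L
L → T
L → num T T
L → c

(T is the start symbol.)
{ [L → num . T T], [T → . + + L], [T → . T +] }

GOTO(I, 'num') = CLOSURE({ [A → αX.β] : [A → α.Xβ] ∈ I, X = 'num' })

Items with dot before 'num', with the dot advanced:
  [L → . num T T] → [L → num . T T]
Closure of the advanced items:
  [L → num . T T] has the dot before T: add [T → . T +], [T → . + + L]

GOTO = { [L → num . T T], [T → . + + L], [T → . T +] }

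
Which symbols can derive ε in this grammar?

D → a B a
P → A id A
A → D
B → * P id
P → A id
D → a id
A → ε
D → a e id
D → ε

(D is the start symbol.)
{ 'A', 'D' }

A non-terminal is nullable if it can derive ε (the empty string): either it has an ε-production, or it has a production whose right-hand side consists entirely of nullable non-terminals.

ε-productions: A → ε, D → ε
So A, D are immediately nullable.
No further non-terminal can be added: every production for the remaining non-terminals contains a terminal or a non-nullable non-terminal.
Nullable = { 'A', 'D' }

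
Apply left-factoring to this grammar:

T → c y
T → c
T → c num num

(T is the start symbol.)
T → c T'
T' → y
T' → ε
T' → num num

Left-factoring transforms A → αβ₁ | αβ₂ into A → αA' and A' → β₁ | β₂
(α is the longest common prefix among the alternatives). Repeat until
no nonterminal has two alternatives with a common prefix.

Round 1: T has alternatives sharing prefix 'c'. Introduce T': T → c T'
  Add: T' → y
  Add: T' → ε
  Add: T' → num num

No remaining common prefixes — done.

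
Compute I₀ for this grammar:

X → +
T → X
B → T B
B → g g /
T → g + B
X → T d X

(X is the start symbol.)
First, augment the grammar with X' → X
I₀ = CLOSURE({ [X' → . X] }):
  [X' → . X] has the dot before X: add [X → . +], [X → . T d X]
  [X → . T d X] has the dot before T: add [T → . X], [T → . g + B]
No further items can be added.

I₀ = { [T → . X], [T → . g + B], [X → . +], [X → . T d X], [X' → . X] }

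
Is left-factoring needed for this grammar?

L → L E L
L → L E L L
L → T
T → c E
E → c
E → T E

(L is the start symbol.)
Left-factoring is needed when two productions for the same non-terminal
share a common prefix on the right-hand side.

Productions for L:
  L → L E L
  L → L E L L
  L → T
Productions for E:
  E → c
  E → T E

Found common prefix 'L E L' in productions for L

Answer: Yes, L has productions with common prefix 'L E L'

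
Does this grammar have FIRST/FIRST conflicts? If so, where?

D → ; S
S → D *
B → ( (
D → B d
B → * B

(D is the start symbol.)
No FIRST/FIRST conflicts.

A FIRST/FIRST conflict occurs when two productions N → α and N → β for the same non-terminal have FIRST(α) ∩ FIRST(β) ≠ ∅ (with ε ∈ FIRST of a nullable right-hand side, so two nullable alternatives also conflict).

FIRST sets of the non-terminals at (or reachable through a nullable prefix from) the front of some alternative:
  FIRST(B) = { '(', '*' }

Productions for D:
  D → ; S: FIRST = { ';' }
  D → B d: FIRST = { '(', '*' }
Productions for B:
  B → ( (: FIRST = { '(' }
  B → * B: FIRST = { '*' }
S has only one production, so no FIRST/FIRST conflict is possible there.

All alternatives of each non-terminal have pairwise disjoint FIRST sets.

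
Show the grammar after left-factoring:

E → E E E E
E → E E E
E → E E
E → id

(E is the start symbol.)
E → E E E'
E' → E E''
E'' → E
E'' → ε
E' → ε
E → id

Left-factoring transforms A → αβ₁ | αβ₂ into A → αA' and A' → β₁ | β₂
(α is the longest common prefix among the alternatives). Repeat until
no nonterminal has two alternatives with a common prefix.

Round 1: E has alternatives sharing prefix 'E E'. Introduce E': E → E E E'
  Add: E' → E E
  Add: E' → E
  Add: E' → ε

Round 2: E' has alternatives sharing prefix 'E'. Introduce E'': E' → E E''
  Add: E'' → E
  Add: E'' → ε

No remaining common prefixes — done.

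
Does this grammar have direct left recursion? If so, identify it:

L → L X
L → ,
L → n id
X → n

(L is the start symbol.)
Yes, L is left-recursive

Direct left recursion occurs when N → N α for some non-terminal N (the right-hand side begins with the left-hand side itself).

L → L X: LEFT RECURSIVE (starts with L)
L → ,: starts with ','
L → n id: starts with n
X → n: starts with n

The grammar has direct left recursion on: L.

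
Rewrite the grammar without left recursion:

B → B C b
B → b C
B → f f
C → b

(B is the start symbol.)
B → b C B'
B → f f B'
B' → C b B'
B' → ε
C → b

B is directly left-recursive. The standard transformation for
  A → A α₁ | ... | A α_m | β₁ | ... | β_n
is
  A  → β₁ A' | ... | β_n A'
  A' → α₁ A' | ... | α_m A' | ε

B → b C becomes B → b C B'
B → f f becomes B → f f B'
B → B C b becomes B' → C b B'
Add B' → ε

Productions for other non-terminals are unchanged:
  C → b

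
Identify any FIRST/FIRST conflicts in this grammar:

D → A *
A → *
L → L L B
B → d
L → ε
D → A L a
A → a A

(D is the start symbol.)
Yes. D → A '*' / D → A L a on { '*', 'a' }

FIRST sets of the non-terminals at (or reachable through a nullable prefix from) the front of some alternative:
  FIRST(A) = { '*', 'a' }
  FIRST(L) = { 'd', ε }
  FIRST(B) = { 'd' }

Productions for D:
  D → A *: FIRST = { '*', 'a' }
  D → A L a: FIRST = { '*', 'a' }
Productions for A:
  A → *: FIRST = { '*' }
  A → a A: FIRST = { 'a' }
Productions for L:
  L → L L B: FIRST = { 'd' }
  L → ε: FIRST = { ε }
B has only one production, so no FIRST/FIRST conflict is possible there.

Conflict for D: D → A * and D → A L a
  Overlap: { '*', 'a' }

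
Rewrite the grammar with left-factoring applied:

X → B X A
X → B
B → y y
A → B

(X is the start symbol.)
Left-factoring transforms A → αβ₁ | αβ₂ into A → αA' and A' → β₁ | β₂
(α is the longest common prefix among the alternatives). Repeat until
no nonterminal has two alternatives with a common prefix.

Round 1: X has alternatives sharing prefix 'B'. Introduce X': X → B X'
  Add: X' → X A
  Add: X' → ε

No remaining common prefixes — done.

Resulting grammar:
X → B X'
X' → X A
X' → ε
B → y y
A → B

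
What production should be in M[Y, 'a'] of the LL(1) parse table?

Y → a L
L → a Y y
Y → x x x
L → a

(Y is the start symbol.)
Y → a L

To find M[Y, 'a'], we find productions for Y where 'a' is in the predict set (PREDICT(N → α) = (FIRST(α) \ {ε}) ∪ (FOLLOW(N) if α ⇒* ε)).

Y → a L: PREDICT = { 'a' }
  'a' is in predict set, so this production goes in M[Y, 'a']
Y → x x x: PREDICT = { 'x' }

M[Y, 'a'] = Y → a L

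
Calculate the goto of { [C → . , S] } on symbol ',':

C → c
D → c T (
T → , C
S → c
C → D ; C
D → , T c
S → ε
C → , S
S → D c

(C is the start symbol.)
GOTO(I, ',') = CLOSURE({ [A → αX.β] : [A → α.Xβ] ∈ I, X = ',' })

Items with dot before ',', with the dot advanced:
  [C → . , S] → [C → , . S]
Closure of the advanced items:
  [C → , . S] has the dot before S: add [S → . c], [S → .], [S → . D c]
  [S → . D c] has the dot before D: add [D → . c T (], [D → . , T c]

GOTO = { [C → , . S], [D → . , T c], [D → . c T (], [S → . D c], [S → . c], [S → .] }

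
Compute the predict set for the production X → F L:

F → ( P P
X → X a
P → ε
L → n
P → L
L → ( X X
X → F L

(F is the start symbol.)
{ '(' }

PREDICT(X → F L) = (FIRST(RHS) \ {ε}) ∪ (FOLLOW(X) if ε ∈ FIRST(RHS), i.e. RHS ⇒* ε)
FIRST(F) = { '(' }
FIRST(F L) = { '(' }
ε ∉ FIRST(F L), so FOLLOW(X) is not added.
PREDICT(X → F L) = { '(' }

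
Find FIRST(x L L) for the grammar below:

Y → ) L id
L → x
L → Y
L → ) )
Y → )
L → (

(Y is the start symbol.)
{ 'x' }

To compute FIRST(x L L), process the symbols left to right:
Symbol x is a terminal. Add 'x' and stop.
FIRST(x L L) = { 'x' }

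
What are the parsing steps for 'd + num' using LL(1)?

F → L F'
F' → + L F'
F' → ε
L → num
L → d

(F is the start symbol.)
LL(1) parsing maintains a stack (initially the start symbol over $) and the input. At each step: if the stack top is a terminal, match it against the current input token; if it is a non-terminal N, replace it with the RHS of M[N, lookahead] (the unique production whose predict set contains the lookahead).

Stack is shown with the top on the left.

Stack     Input      Action
---------------------------
F $       d + num $  output F → L F'
L F' $    d + num $  output L → d
d F' $    d + num $  match 'd'
F' $      + num $    output F' → + L F'
+ L F' $  + num $    match '+'
L F' $    num $      output L → num
num F' $  num $      match 'num'
F' $      $          output F' → ε
$         $          accept

The string is accepted.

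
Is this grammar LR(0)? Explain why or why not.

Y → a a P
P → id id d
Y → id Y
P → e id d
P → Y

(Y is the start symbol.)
A grammar is LR(0) if no state in the canonical LR(0) collection has:
  - both a shift item (dot before a terminal) and a complete item (shift-reduce conflict), or
  - two or more complete items (reduce-reduce conflict; the accept item [Y' → Y .] counts as a complete item here).

Augment with Y' → Y and build the canonical LR(0) collection (I0 = CLOSURE({[Y' → . Y]}), then GOTO on every symbol after a dot until no new states appear). It has 14 states:
  I0: { [Y → . a a P], [Y → . id Y], [Y' → . Y] }  — shift
  I1: { [Y' → Y .] }  — accept
  I2: { [Y → a . a P] }  — shift
  I3: { [Y → . a a P], [Y → . id Y], [Y → id . Y] }  — shift
  I4: { [Y → id Y .] }  — reduce
  I5: { [P → . Y], [P → . e id d], [P → . id id d], [Y → . a a P], [Y → . id Y], [Y → a a . P] }  — shift
  I6: { [Y → a a P .] }  — reduce
  I7: { [P → Y .] }  — reduce
  I8: { [P → e . id d] }  — shift
  I9: { [P → id . id d], [Y → . a a P], [Y → . id Y], [Y → id . Y] }  — shift
  I10: { [P → id id . d], [Y → . a a P], [Y → . id Y], [Y → id . Y] }  — shift
  I11: { [P → id id d .] }  — reduce
  I12: { [P → e id . d] }  — shift
  I13: { [P → e id d .] }  — reduce

Every state is either a pure shift/goto state or contains exactly one complete item and nothing to shift — no conflicts. The grammar is LR(0).

Answer: Yes, the grammar is LR(0)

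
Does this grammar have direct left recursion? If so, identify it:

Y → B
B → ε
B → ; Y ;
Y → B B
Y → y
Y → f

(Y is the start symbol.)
Y → B: starts with B
B → ε: starts with ε
B → ; Y ;: starts with ';'
Y → B B: starts with B
Y → y: starts with y
Y → f: starts with f

No direct left recursion found.

Answer: No direct left recursion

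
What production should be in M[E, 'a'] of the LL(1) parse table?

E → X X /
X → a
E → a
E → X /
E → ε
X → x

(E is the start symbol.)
E → X X /, E → a, E → X /

To find M[E, 'a'], we find productions for E where 'a' is in the predict set (PREDICT(N → α) = (FIRST(α) \ {ε}) ∪ (FOLLOW(N) if α ⇒* ε)).

Relevant sets:
  FIRST(X) = { 'a', 'x' }
  FOLLOW(E) = { $ }

E → X X /: PREDICT = { 'a', 'x' }
  'a' is in predict set, so this production goes in M[E, 'a']
E → a: PREDICT = { 'a' }
  'a' is in predict set, so this production goes in M[E, 'a']
E → X /: PREDICT = { 'a', 'x' }
  'a' is in predict set, so this production goes in M[E, 'a']
E → ε: PREDICT = { $ }

M[E, 'a'] = E → X X /, E → a, E → X /  (a multiply-defined cell — the grammar is not LL(1))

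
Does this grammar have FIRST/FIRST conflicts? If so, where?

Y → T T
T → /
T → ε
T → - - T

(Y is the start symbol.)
No FIRST/FIRST conflicts.

Productions for T:
  T → /: FIRST = { '/' }
  T → ε: FIRST = { ε }
  T → - - T: FIRST = { '-' }
Y has only one production, so no FIRST/FIRST conflict is possible there.

All alternatives of each non-terminal have pairwise disjoint FIRST sets.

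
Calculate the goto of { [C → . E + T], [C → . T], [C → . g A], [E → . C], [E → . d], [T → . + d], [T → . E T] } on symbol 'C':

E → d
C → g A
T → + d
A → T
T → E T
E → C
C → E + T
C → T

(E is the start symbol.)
{ [E → C .] }

GOTO(I, 'C') = CLOSURE({ [A → αX.β] : [A → α.Xβ] ∈ I, X = 'C' })

Items with dot before 'C', with the dot advanced:
  [E → . C] → [E → C .]
Closure adds nothing (no advanced item has the dot before a non-terminal).

GOTO = { [E → C .] }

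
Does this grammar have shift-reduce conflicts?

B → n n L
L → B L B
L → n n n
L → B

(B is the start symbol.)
A shift-reduce conflict occurs when an LR(0) state has both:
  - a complete (reduce) item [A → α .] (dot at the end), and
  - a shift item [B → β . c γ] (dot before a terminal).

Augment with B' → B and build the canonical LR(0) collection (I0 = CLOSURE({[B' → . B]}), then GOTO on every symbol after a dot until no new states appear). It has 11 states:
  I0: { [B → . n n L], [B' → . B] }  — shift
  I1: { [B' → B .] }  — accept
  I2: { [B → n . n L] }  — shift
  I3: { [B → . n n L], [B → n n . L], [L → . B L B], [L → . B], [L → . n n n] }  — shift
  I4: { [B → . n n L], [L → . B L B], [L → . B], [L → . n n n], [L → B . L B], [L → B .] }  — shift, reduce
  I5: { [B → n n L .] }  — reduce
  I6: { [B → n . n L], [L → n . n n] }  — shift
  I7: { [B → . n n L], [B → n n . L], [L → . B L B], [L → . B], [L → . n n n], [L → n n . n] }  — shift
  I8: { [B → n . n L], [L → n . n n], [L → n n n .] }  — shift, reduce
  I9: { [B → . n n L], [L → B L . B] }  — shift
  I10: { [L → B L B .] }  — reduce

I4 contains reduce item [L → B .] and shift items [B → . n n L], [L → . n n n] — shift-reduce conflict.
I8 contains reduce item [L → n n n .] and shift items [B → n . n L], [L → n . n n] — shift-reduce conflict.

Answer: Yes — I4: [L → B .] vs [B → . n n L]; I8: [L → n n n .] vs [B → n . n L]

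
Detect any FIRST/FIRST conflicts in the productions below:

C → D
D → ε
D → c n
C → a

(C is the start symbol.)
FIRST sets of the non-terminals at (or reachable through a nullable prefix from) the front of some alternative:
  FIRST(D) = { 'c', ε }

Productions for C:
  C → D: FIRST = { 'c', ε }
  C → a: FIRST = { 'a' }
Productions for D:
  D → ε: FIRST = { ε }
  D → c n: FIRST = { 'c' }

All alternatives of each non-terminal have pairwise disjoint FIRST sets.

Answer: No FIRST/FIRST conflicts.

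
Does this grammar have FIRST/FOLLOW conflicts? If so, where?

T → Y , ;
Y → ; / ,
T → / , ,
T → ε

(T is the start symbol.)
Nullable non-terminals: T.
FIRST sets used below: FIRST(Y) = { ';' }

T: nullable alternative(s) T → ε; FOLLOW(T) = { $ }
  T → Y , ;: FIRST \ {ε} = { ';' } — disjoint from FOLLOW(T)
  T → / , ,: FIRST \ {ε} = { '/' } — disjoint from FOLLOW(T)
  T → ε: FIRST \ {ε} = { } — this is the only nullable alternative, skip

Y has no nullable alternative, so no FIRST/FOLLOW check is needed there.

No FIRST/FOLLOW conflicts found.

Answer: No FIRST/FOLLOW conflicts.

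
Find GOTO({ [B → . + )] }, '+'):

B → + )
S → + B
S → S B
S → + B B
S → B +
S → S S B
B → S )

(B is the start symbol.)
{ [B → + . )] }

GOTO(I, '+') = CLOSURE({ [A → αX.β] : [A → α.Xβ] ∈ I, X = '+' })

Items with dot before '+', with the dot advanced:
  [B → . + )] → [B → + . )]
Closure adds nothing (no advanced item has the dot before a non-terminal).

GOTO = { [B → + . )] }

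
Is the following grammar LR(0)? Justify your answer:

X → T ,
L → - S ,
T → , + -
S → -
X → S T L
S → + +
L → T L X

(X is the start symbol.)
A grammar is LR(0) if no state in the canonical LR(0) collection has:
  - both a shift item (dot before a terminal) and a complete item (shift-reduce conflict), or
  - two or more complete items (reduce-reduce conflict; the accept item [X' → X .] counts as a complete item here).

Augment with X' → X and build the canonical LR(0) collection (I0 = CLOSURE({[X' → . X]}), then GOTO on every symbol after a dot until no new states appear). It has 19 states:
  I0: { [S → . + +], [S → . -], [T → . , + -], [X → . S T L], [X → . T ,], [X' → . X] }  — shift
  I1: { [S → + . +] }  — shift
  I2: { [T → , . + -] }  — shift
  I3: { [S → - .] }  — reduce
  I4: { [T → . , + -], [X → S . T L] }  — shift
  I5: { [X → T . ,] }  — shift
  I6: { [X' → X .] }  — accept
  I7: { [X → T , .] }  — reduce
  I8: { [L → . - S ,], [L → . T L X], [T → . , + -], [X → S T . L] }  — shift
  I9: { [L → - . S ,], [S → . + +], [S → . -] }  — shift
  I10: { [X → S T L .] }  — reduce
  I11: { [L → . - S ,], [L → . T L X], [L → T . L X], [T → . , + -] }  — shift
  I12: { [L → T L . X], [S → . + +], [S → . -], [T → . , + -], [X → . S T L], [X → . T ,] }  — shift
  I13: { [L → T L X .] }  — reduce
  I14: { [L → - S . ,] }  — shift
  I15: { [L → - S , .] }  — reduce
  I16: { [T → , + . -] }  — shift
  I17: { [T → , + - .] }  — reduce
  I18: { [S → + + .] }  — reduce

Every state is either a pure shift/goto state or contains exactly one complete item and nothing to shift — no conflicts. The grammar is LR(0).

Answer: Yes, the grammar is LR(0)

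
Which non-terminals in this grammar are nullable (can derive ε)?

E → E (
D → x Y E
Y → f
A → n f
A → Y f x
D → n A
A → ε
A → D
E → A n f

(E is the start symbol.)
{ 'A' }

ε-productions: A → ε
So A is immediately nullable.
No further non-terminal can be added: every production for the remaining non-terminals contains a terminal or a non-nullable non-terminal.
Nullable = { 'A' }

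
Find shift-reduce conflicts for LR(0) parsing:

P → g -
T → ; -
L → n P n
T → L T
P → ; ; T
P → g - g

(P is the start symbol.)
Yes — I4: [P → g - .] vs [P → g - . g]

Augment with P' → P and build the canonical LR(0) collection (I0 = CLOSURE({[P' → . P]}), then GOTO on every symbol after a dot until no new states appear). It has 15 states:
  I0: { [P → . ; ; T], [P → . g - g], [P → . g -], [P' → . P] }  — shift
  I1: { [P → ; . ; T] }  — shift
  I2: { [P' → P .] }  — accept
  I3: { [P → g . - g], [P → g . -] }  — shift
  I4: { [P → g - . g], [P → g - .] }  — shift, reduce
  I5: { [P → g - g .] }  — reduce
  I6: { [L → . n P n], [P → ; ; . T], [T → . ; -], [T → . L T] }  — shift
  I7: { [T → ; . -] }  — shift
  I8: { [L → . n P n], [T → . ; -], [T → . L T], [T → L . T] }  — shift
  I9: { [P → ; ; T .] }  — reduce
  I10: { [L → n . P n], [P → . ; ; T], [P → . g - g], [P → . g -] }  — shift
  I11: { [L → n P . n] }  — shift
  I12: { [L → n P n .] }  — reduce
  I13: { [T → L T .] }  — reduce
  I14: { [T → ; - .] }  — reduce

I4 contains reduce item [P → g - .] and shift item [P → g - . g] — shift-reduce conflict.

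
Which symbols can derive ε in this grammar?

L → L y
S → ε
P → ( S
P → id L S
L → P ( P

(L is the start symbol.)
A non-terminal is nullable if it can derive ε (the empty string): either it has an ε-production, or it has a production whose right-hand side consists entirely of nullable non-terminals.

ε-productions: S → ε
So S is immediately nullable.
No further non-terminal can be added: every production for the remaining non-terminals contains a terminal or a non-nullable non-terminal.
Nullable = { 'S' }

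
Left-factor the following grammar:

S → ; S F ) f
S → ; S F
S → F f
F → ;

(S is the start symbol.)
S → ; S F S'
S' → ) f
S' → ε
S → F f
F → ;

Left-factoring transforms A → αβ₁ | αβ₂ into A → αA' and A' → β₁ | β₂
(α is the longest common prefix among the alternatives). Repeat until
no nonterminal has two alternatives with a common prefix.

Round 1: S has alternatives sharing prefix '; S F'. Introduce S': S → ; S F S'
  Add: S' → ) f
  Add: S' → ε

No remaining common prefixes — done.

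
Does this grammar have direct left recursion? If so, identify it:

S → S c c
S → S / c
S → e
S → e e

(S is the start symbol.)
Direct left recursion occurs when N → N α for some non-terminal N (the right-hand side begins with the left-hand side itself).

S → S c c: LEFT RECURSIVE (starts with S)
S → S / c: LEFT RECURSIVE (starts with S)
S → e: starts with e
S → e e: starts with e

The grammar has direct left recursion on: S.

Answer: Yes, S is left-recursive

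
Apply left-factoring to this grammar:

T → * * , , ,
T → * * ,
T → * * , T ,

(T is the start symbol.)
T → * * , T'
T' → , ,
T' → ε
T' → T ,

Left-factoring transforms A → αβ₁ | αβ₂ into A → αA' and A' → β₁ | β₂
(α is the longest common prefix among the alternatives). Repeat until
no nonterminal has two alternatives with a common prefix.

Round 1: T has alternatives sharing prefix '* * ,'. Introduce T': T → * * , T'
  Add: T' → , ,
  Add: T' → ε
  Add: T' → T ,

No remaining common prefixes — done.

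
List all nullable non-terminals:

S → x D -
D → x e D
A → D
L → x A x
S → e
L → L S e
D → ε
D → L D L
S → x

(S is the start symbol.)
{ 'A', 'D' }

ε-productions: D → ε
So D is immediately nullable.
A → D: every symbol on the right is nullable, so A is nullable too.
No further non-terminal can be added: every production for the remaining non-terminals contains a terminal or a non-nullable non-terminal.
Nullable = { 'A', 'D' }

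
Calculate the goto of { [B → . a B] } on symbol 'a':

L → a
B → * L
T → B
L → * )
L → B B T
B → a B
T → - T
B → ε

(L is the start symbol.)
GOTO(I, 'a') = CLOSURE({ [A → αX.β] : [A → α.Xβ] ∈ I, X = 'a' })

Items with dot before 'a', with the dot advanced:
  [B → . a B] → [B → a . B]
Closure of the advanced items:
  [B → a . B] has the dot before B: add [B → . * L], [B → . a B], [B → .]

GOTO = { [B → . * L], [B → . a B], [B → .], [B → a . B] }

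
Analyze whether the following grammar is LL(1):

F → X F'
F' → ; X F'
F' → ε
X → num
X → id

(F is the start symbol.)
Yes, the grammar is LL(1).

A grammar is LL(1) if for each non-terminal N with multiple productions, the predict sets of those productions are pairwise disjoint, where PREDICT(N → α) = (FIRST(α) \ {ε}) ∪ (FOLLOW(N) if α ⇒* ε).

Relevant sets:
  FOLLOW(F') = { $ }

For F':
  PREDICT(F' → ';' X F') = { ';' }
  PREDICT(F' → ε) = { $ }
For X:
  PREDICT(X → num) = { 'num' }
  PREDICT(X → id) = { 'id' }
F has a single production, so nothing to check there.

All predict sets are disjoint. The grammar IS LL(1).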